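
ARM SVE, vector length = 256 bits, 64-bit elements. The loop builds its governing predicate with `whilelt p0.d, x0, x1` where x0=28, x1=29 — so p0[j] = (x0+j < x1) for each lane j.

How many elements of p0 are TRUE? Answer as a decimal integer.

register lanes = 256/64 = 4
p0[j] = (28+j < 29); true for j=0..0 → 1 lanes set

vl = 1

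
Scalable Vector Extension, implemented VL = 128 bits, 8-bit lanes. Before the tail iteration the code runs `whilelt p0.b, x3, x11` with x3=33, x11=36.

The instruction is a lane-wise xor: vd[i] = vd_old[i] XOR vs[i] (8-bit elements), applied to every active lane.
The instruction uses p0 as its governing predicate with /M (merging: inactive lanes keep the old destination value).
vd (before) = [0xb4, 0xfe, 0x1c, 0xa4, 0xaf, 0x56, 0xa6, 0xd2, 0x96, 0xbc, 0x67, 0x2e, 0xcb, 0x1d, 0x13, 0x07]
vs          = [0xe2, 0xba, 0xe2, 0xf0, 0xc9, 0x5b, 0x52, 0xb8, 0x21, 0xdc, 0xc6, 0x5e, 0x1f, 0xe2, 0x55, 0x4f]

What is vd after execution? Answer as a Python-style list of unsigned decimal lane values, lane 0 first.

128-bit reg / 8-bit elem → 16 lanes
p0[j] = (33+j < 36); true for j=0..2 → 3 lanes set
[0] xor(0xb4,0xe2) = 0x56
[1] xor(0xfe,0xba) = 0x44
[2] xor(0x1c,0xe2) = 0xfe
[3] tail/keep = 0xa4
[4] tail/keep = 0xaf
[5] tail/keep = 0x56
[6] tail/keep = 0xa6
[7] tail/keep = 0xd2
[8] tail/keep = 0x96
[9] tail/keep = 0xbc
[10] tail/keep = 0x67
[11] tail/keep = 0x2e
[12] tail/keep = 0xcb
[13] tail/keep = 0x1d
[14] tail/keep = 0x13
[15] tail/keep = 0x07

vd = [86, 68, 254, 164, 175, 86, 166, 210, 150, 188, 103, 46, 203, 29, 19, 7]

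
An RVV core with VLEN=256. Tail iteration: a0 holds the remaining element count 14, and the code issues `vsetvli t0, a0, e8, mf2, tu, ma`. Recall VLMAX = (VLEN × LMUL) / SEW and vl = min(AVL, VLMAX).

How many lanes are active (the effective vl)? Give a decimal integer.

VLMAX = VLEN×LMUL/SEW = 256×1/2/8 = 16
AVL=14 ≤ VLMAX=16, so vl = 14

vl = 14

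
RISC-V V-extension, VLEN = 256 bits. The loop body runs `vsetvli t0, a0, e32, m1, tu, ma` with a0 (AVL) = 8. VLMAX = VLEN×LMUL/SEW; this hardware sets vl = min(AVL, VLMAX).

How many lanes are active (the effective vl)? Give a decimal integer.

lanes per group: 256·1/32 = 8
vl = min(AVL, VLMAX) = min(8, 8) = 8

vl = 8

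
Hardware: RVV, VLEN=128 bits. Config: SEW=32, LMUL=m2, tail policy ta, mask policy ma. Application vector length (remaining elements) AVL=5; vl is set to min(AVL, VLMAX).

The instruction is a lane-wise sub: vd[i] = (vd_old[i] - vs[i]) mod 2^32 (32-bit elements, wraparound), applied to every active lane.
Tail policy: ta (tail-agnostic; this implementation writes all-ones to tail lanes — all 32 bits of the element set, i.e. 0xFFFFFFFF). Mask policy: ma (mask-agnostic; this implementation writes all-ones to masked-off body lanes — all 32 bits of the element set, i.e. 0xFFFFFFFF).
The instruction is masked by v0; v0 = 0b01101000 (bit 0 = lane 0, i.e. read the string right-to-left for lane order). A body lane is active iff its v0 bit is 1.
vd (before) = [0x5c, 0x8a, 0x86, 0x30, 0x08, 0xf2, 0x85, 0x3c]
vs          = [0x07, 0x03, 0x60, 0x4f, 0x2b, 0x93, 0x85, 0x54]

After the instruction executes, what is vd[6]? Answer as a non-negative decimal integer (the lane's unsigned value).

lanes per group: 128·2/32 = 8
vl = min(AVL, VLMAX) = min(5, 8) = 5
lane  0: mask-off/ones ⇒ 0xffffffff
lane  1: mask-off/ones ⇒ 0xffffffff
lane  2: mask-off/ones ⇒ 0xffffffff
lane  3: sub(0x30,0x4f) ⇒ 0xffffffe1
lane  4: mask-off/ones ⇒ 0xffffffff
lane  5: tail/ones ⇒ 0xffffffff
lane  6: tail/ones ⇒ 0xffffffff
lane  7: tail/ones ⇒ 0xffffffff

vd[6] = 4294967295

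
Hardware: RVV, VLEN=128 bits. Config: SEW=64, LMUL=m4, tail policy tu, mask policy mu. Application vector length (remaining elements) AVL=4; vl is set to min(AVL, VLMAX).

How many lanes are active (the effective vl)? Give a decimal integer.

vl = 4

VLMAX = VLEN×LMUL/SEW = 128×4/64 = 8
AVL=4 ≤ VLMAX=8, so vl = 4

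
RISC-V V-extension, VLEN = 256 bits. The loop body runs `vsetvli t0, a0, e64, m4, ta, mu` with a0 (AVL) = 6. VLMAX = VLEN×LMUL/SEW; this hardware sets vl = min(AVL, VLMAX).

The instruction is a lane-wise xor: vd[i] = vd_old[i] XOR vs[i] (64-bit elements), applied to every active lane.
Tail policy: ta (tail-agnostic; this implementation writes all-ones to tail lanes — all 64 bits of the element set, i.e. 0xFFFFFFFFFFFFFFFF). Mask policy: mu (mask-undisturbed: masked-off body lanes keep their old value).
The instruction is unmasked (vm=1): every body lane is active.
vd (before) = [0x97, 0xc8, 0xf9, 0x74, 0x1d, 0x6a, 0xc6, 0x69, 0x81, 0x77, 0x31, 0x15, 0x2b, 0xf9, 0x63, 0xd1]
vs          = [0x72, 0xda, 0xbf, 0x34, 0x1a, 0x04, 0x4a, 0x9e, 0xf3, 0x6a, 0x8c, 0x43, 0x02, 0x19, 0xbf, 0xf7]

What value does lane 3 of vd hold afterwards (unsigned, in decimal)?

vd[3] = 64

VLMAX = VLEN×LMUL/SEW = 256×4/64 = 16
vl = min(AVL, VLMAX) = min(6, 16) = 6
vd[0] xor(0x97,0x72) -> 0xe5
vd[1] xor(0xc8,0xda) -> 0x12
vd[2] xor(0xf9,0xbf) -> 0x46
vd[3] xor(0x74,0x34) -> 0x40
vd[4] xor(0x1d,0x1a) -> 0x07
vd[5] xor(0x6a,0x04) -> 0x6e
vd[6] tail/ones -> 0xffffffffffffffff
vd[7] tail/ones -> 0xffffffffffffffff
vd[8] tail/ones -> 0xffffffffffffffff
vd[9] tail/ones -> 0xffffffffffffffff
vd[10] tail/ones -> 0xffffffffffffffff
vd[11] tail/ones -> 0xffffffffffffffff
vd[12] tail/ones -> 0xffffffffffffffff
vd[13] tail/ones -> 0xffffffffffffffff
vd[14] tail/ones -> 0xffffffffffffffff
vd[15] tail/ones -> 0xffffffffffffffff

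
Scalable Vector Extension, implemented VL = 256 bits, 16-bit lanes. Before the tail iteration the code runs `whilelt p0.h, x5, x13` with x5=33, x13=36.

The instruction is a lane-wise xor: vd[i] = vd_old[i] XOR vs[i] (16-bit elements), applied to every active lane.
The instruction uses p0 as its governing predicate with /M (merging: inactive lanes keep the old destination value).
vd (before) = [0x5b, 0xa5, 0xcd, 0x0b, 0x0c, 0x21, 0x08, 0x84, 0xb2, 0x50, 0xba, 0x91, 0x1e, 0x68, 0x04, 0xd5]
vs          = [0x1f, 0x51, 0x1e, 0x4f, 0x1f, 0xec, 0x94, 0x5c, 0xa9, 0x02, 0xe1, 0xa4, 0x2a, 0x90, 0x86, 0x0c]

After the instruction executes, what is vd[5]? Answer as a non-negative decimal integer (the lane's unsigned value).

register lanes = 256/16 = 16
active while 33+j < 36, i.e. j ∈ [0,3) capped at 16 ⇒ 3
vd[0] xor(0x5b,0x1f) -> 0x44
vd[1] xor(0xa5,0x51) -> 0xf4
vd[2] xor(0xcd,0x1e) -> 0xd3
vd[3] tail/keep -> 0x0b
vd[4] tail/keep -> 0x0c
vd[5] tail/keep -> 0x21
vd[6] tail/keep -> 0x08
vd[7] tail/keep -> 0x84
vd[8] tail/keep -> 0xb2
vd[9] tail/keep -> 0x50
vd[10] tail/keep -> 0xba
vd[11] tail/keep -> 0x91
vd[12] tail/keep -> 0x1e
vd[13] tail/keep -> 0x68
vd[14] tail/keep -> 0x04
vd[15] tail/keep -> 0xd5

vd[5] = 33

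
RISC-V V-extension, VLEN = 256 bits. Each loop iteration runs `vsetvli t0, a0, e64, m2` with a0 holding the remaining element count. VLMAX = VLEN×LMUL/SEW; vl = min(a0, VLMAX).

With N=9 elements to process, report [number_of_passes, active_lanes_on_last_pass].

lanes per group: 256·2/64 = 8
9 elements at 8/iter → 2 passes, remainder 1 on the last

[iterations, last_vl] = [2, 1]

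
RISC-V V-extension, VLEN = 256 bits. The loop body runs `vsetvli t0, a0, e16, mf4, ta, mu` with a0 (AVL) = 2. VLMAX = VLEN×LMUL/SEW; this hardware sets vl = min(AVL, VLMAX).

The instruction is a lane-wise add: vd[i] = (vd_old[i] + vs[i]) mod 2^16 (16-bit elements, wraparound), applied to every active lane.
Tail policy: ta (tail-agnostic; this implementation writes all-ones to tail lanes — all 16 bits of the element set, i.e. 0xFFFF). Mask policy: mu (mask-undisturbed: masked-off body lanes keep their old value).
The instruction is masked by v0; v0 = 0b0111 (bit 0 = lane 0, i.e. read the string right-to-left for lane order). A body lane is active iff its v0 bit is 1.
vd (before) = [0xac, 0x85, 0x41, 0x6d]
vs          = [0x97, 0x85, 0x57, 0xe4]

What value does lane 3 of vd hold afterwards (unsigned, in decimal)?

lanes per group: 256·1/4/16 = 4
vl ← min(2, 4) = 2
lane  0: add(0xac,0x97) ⇒ 0x143
lane  1: add(0x85,0x85) ⇒ 0x10a
lane  2: tail/ones ⇒ 0xffff
lane  3: tail/ones ⇒ 0xffff

vd[3] = 65535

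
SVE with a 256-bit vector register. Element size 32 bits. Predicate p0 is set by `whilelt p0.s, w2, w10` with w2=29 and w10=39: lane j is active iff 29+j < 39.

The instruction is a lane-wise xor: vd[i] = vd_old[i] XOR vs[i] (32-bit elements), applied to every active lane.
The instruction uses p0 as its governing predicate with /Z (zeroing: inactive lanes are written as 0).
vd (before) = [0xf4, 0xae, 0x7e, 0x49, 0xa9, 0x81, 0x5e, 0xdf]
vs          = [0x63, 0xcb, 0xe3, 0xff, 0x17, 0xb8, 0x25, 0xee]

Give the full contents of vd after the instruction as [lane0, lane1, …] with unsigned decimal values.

vd = [151, 101, 157, 182, 190, 57, 123, 49]

lane count: 256 div 32 = 8
whilelt: lane j active iff 29+j < 39 → j < 10 → 8 active
[0] xor(0xf4,0x63) = 0x97
[1] xor(0xae,0xcb) = 0x65
[2] xor(0x7e,0xe3) = 0x9d
[3] xor(0x49,0xff) = 0xb6
[4] xor(0xa9,0x17) = 0xbe
[5] xor(0x81,0xb8) = 0x39
[6] xor(0x5e,0x25) = 0x7b
[7] xor(0xdf,0xee) = 0x31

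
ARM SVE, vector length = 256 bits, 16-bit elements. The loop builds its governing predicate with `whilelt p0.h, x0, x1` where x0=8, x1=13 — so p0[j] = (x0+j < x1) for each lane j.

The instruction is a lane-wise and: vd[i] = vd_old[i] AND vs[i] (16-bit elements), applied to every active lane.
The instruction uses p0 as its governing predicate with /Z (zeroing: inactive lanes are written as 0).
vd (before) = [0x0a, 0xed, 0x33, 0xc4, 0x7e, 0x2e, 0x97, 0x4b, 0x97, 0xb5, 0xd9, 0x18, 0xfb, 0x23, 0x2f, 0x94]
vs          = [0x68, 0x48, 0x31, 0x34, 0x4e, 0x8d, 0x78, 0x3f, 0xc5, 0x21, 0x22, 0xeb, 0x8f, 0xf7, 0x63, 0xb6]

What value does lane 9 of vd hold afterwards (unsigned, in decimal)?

vd[9] = 0

register lanes = 256/16 = 16
active while 8+j < 13, i.e. j ∈ [0,5) capped at 16 ⇒ 5
lane  0: and(0x0a,0x68) ⇒ 0x08
lane  1: and(0xed,0x48) ⇒ 0x48
lane  2: and(0x33,0x31) ⇒ 0x31
lane  3: and(0xc4,0x34) ⇒ 0x04
lane  4: and(0x7e,0x4e) ⇒ 0x4e
lane  5: tail/zero ⇒ 0x00
lane  6: tail/zero ⇒ 0x00
lane  7: tail/zero ⇒ 0x00
lane  8: tail/zero ⇒ 0x00
lane  9: tail/zero ⇒ 0x00
lane 10: tail/zero ⇒ 0x00
lane 11: tail/zero ⇒ 0x00
lane 12: tail/zero ⇒ 0x00
lane 13: tail/zero ⇒ 0x00
lane 14: tail/zero ⇒ 0x00
lane 15: tail/zero ⇒ 0x00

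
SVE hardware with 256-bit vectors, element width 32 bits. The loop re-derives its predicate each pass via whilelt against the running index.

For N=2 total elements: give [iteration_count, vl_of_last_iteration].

lane count: 256 div 32 = 8
N=2: ⌈2/8⌉ = 1 iters; last vl = 2 − 0×8 = 2

[iterations, last_vl] = [1, 2]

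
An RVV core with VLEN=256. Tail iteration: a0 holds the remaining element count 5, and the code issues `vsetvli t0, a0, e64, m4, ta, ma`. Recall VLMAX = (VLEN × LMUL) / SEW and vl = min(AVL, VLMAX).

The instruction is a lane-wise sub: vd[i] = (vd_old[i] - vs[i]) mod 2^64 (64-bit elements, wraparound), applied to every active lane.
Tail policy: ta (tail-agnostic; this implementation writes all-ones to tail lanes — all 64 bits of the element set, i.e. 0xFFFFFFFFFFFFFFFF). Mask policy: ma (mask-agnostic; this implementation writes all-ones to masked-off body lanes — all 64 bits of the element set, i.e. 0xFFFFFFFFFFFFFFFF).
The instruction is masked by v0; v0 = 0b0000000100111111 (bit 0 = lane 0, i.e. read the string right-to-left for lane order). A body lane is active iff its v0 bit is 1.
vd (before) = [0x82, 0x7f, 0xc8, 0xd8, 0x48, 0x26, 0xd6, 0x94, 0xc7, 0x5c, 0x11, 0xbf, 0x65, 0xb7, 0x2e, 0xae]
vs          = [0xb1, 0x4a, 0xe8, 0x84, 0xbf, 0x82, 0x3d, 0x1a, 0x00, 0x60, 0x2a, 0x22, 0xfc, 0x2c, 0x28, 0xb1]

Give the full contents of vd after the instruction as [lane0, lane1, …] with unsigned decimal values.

vd = [18446744073709551569, 53, 18446744073709551584, 84, 18446744073709551497, 18446744073709551615, 18446744073709551615, 18446744073709551615, 18446744073709551615, 18446744073709551615, 18446744073709551615, 18446744073709551615, 18446744073709551615, 18446744073709551615, 18446744073709551615, 18446744073709551615]

VLMAX = (256 × 4) / 64 = 16 lanes
vl = min(AVL, VLMAX) = min(5, 16) = 5
[0] sub(0x82,0xb1) = 0xffffffffffffffd1
[1] sub(0x7f,0x4a) = 0x35
[2] sub(0xc8,0xe8) = 0xffffffffffffffe0
[3] sub(0xd8,0x84) = 0x54
[4] sub(0x48,0xbf) = 0xffffffffffffff89
[5] tail/ones = 0xffffffffffffffff
[6] tail/ones = 0xffffffffffffffff
[7] tail/ones = 0xffffffffffffffff
[8] tail/ones = 0xffffffffffffffff
[9] tail/ones = 0xffffffffffffffff
[10] tail/ones = 0xffffffffffffffff
[11] tail/ones = 0xffffffffffffffff
[12] tail/ones = 0xffffffffffffffff
[13] tail/ones = 0xffffffffffffffff
[14] tail/ones = 0xffffffffffffffff
[15] tail/ones = 0xffffffffffffffff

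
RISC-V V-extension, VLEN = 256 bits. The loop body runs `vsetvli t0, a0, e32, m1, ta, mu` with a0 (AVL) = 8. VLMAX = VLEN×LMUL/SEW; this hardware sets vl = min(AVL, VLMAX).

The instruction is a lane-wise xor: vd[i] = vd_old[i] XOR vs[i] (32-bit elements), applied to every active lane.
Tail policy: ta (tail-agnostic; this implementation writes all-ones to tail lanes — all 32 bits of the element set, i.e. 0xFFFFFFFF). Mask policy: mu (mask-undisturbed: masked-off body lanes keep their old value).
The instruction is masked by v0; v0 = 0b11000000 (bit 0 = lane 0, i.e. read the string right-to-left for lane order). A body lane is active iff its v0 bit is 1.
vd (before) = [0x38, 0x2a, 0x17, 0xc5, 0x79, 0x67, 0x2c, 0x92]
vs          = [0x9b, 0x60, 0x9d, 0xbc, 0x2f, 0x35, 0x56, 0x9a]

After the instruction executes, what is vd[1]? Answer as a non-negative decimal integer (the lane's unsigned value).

vd[1] = 42

VLMAX = (256 × 1) / 32 = 8 lanes
vl ← min(8, 8) = 8
vd[0] mask-off/keep -> 0x38
vd[1] mask-off/keep -> 0x2a
vd[2] mask-off/keep -> 0x17
vd[3] mask-off/keep -> 0xc5
vd[4] mask-off/keep -> 0x79
vd[5] mask-off/keep -> 0x67
vd[6] xor(0x2c,0x56) -> 0x7a
vd[7] xor(0x92,0x9a) -> 0x08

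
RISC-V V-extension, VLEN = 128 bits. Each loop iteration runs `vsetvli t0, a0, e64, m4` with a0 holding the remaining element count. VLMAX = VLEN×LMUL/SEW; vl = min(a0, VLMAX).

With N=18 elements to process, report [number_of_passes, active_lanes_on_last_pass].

[iterations, last_vl] = [3, 2]

lanes per group: 128·4/64 = 8
N=18: ⌈18/8⌉ = 3 iters; last vl = 18 − 2×8 = 2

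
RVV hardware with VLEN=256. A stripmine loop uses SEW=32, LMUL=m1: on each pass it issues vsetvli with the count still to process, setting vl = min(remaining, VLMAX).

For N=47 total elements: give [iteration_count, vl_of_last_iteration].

VLMAX = VLEN×LMUL/SEW = 256×1/32 = 8
iterations = ceil(47/8) = 6; final-pass vl = 7

[iterations, last_vl] = [6, 7]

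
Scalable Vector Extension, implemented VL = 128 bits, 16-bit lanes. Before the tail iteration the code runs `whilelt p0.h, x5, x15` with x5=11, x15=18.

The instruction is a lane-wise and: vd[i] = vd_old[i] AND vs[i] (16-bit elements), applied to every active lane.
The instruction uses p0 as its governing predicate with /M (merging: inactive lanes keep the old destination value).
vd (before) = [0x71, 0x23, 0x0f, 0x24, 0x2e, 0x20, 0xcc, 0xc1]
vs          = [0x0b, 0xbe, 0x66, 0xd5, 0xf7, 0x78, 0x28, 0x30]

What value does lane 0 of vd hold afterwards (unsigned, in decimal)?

vd[0] = 1

lane count: 128 div 16 = 8
active while 11+j < 18, i.e. j ∈ [0,7) capped at 8 ⇒ 7
  i=0: and(0x71,0x0b) → 1
  i=1: and(0x23,0xbe) → 34
  i=2: and(0x0f,0x66) → 6
  i=3: and(0x24,0xd5) → 4
  i=4: and(0x2e,0xf7) → 38
  i=5: and(0x20,0x78) → 32
  i=6: and(0xcc,0x28) → 8
  i=7: tail/keep → 193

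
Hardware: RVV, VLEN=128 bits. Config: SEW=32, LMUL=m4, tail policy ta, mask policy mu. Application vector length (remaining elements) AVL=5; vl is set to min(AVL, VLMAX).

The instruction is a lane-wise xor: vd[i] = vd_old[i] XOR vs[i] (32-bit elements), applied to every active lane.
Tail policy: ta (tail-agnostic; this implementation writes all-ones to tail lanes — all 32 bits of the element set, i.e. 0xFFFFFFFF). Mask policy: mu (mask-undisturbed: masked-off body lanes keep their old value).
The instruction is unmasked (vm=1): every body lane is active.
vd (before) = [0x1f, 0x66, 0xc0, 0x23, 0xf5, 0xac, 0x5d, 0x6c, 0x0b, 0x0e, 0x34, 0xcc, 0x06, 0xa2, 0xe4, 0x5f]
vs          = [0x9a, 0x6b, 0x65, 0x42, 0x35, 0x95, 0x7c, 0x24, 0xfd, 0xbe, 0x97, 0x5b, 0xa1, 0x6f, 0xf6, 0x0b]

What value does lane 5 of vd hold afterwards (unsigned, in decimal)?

VLMAX = VLEN×LMUL/SEW = 128×4/32 = 16
vl = min(AVL, VLMAX) = min(5, 16) = 5
vd[0] xor(0x1f,0x9a) -> 0x85
vd[1] xor(0x66,0x6b) -> 0x0d
vd[2] xor(0xc0,0x65) -> 0xa5
vd[3] xor(0x23,0x42) -> 0x61
vd[4] xor(0xf5,0x35) -> 0xc0
vd[5] tail/ones -> 0xffffffff
vd[6] tail/ones -> 0xffffffff
vd[7] tail/ones -> 0xffffffff
vd[8] tail/ones -> 0xffffffff
vd[9] tail/ones -> 0xffffffff
vd[10] tail/ones -> 0xffffffff
vd[11] tail/ones -> 0xffffffff
vd[12] tail/ones -> 0xffffffff
vd[13] tail/ones -> 0xffffffff
vd[14] tail/ones -> 0xffffffff
vd[15] tail/ones -> 0xffffffff

vd[5] = 4294967295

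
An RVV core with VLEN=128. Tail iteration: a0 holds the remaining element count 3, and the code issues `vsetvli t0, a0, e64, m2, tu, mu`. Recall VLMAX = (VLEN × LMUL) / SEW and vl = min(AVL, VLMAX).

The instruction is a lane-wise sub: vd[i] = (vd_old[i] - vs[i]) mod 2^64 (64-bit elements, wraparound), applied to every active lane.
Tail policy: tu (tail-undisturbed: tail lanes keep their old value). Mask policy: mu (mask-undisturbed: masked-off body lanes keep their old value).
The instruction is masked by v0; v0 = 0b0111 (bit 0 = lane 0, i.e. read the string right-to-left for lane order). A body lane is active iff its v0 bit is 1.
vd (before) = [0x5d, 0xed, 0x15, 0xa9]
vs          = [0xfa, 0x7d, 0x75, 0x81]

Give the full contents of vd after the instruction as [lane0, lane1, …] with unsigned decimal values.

VLMAX = VLEN×LMUL/SEW = 128×2/64 = 4
vl = min(AVL, VLMAX) = min(3, 4) = 3
[0] sub(0x5d,0xfa) = 0xffffffffffffff63
[1] sub(0xed,0x7d) = 0x70
[2] sub(0x15,0x75) = 0xffffffffffffffa0
[3] tail/keep = 0xa9

vd = [18446744073709551459, 112, 18446744073709551520, 169]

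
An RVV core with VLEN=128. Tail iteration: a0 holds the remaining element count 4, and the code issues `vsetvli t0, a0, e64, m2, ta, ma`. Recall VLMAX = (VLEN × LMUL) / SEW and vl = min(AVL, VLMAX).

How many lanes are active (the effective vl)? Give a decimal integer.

lanes per group: 128·2/64 = 4
vl ← min(4, 4) = 4

vl = 4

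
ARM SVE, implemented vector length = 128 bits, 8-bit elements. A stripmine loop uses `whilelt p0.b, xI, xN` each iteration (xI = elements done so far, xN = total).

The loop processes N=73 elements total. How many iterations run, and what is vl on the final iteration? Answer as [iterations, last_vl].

[iterations, last_vl] = [5, 9]

128-bit reg / 8-bit elem → 16 lanes
73 elements at 16/iter → 5 passes, remainder 9 on the last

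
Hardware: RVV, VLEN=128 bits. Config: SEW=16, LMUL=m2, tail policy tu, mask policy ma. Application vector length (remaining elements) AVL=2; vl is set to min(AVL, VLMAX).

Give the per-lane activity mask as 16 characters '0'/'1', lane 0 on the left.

VLMAX = VLEN×LMUL/SEW = 128×2/16 = 16
AVL=2 ≤ VLMAX=16, so vl = 2
bits (lane 0 leftmost): 1100000000000000

predicate = 1100000000000000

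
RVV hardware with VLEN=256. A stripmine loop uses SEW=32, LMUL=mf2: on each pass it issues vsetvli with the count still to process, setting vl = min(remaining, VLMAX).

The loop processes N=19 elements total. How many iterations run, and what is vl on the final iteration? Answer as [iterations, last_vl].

[iterations, last_vl] = [5, 3]

VLMAX = VLEN×LMUL/SEW = 256×1/2/32 = 4
19 elements at 4/iter → 5 passes, remainder 3 on the last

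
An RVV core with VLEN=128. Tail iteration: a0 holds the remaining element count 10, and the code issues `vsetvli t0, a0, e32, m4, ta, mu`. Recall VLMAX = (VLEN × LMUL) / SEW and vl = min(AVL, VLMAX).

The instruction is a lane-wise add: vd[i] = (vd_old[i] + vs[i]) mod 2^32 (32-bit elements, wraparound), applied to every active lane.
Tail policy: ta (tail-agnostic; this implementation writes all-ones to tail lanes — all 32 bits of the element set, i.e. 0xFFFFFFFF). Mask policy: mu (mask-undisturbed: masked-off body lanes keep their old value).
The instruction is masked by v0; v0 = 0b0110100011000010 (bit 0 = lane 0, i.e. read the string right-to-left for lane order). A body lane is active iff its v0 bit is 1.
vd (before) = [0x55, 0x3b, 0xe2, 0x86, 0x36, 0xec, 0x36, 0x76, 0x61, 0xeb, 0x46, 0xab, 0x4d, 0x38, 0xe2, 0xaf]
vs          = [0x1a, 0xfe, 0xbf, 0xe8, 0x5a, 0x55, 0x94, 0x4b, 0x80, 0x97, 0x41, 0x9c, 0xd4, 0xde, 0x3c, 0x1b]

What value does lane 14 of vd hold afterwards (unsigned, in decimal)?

vd[14] = 4294967295

VLMAX = (128 × 4) / 32 = 16 lanes
AVL=10 ≤ VLMAX=16, so vl = 10
[0] mask-off/keep = 0x55
[1] add(0x3b,0xfe) = 0x139
[2] mask-off/keep = 0xe2
[3] mask-off/keep = 0x86
[4] mask-off/keep = 0x36
[5] mask-off/keep = 0xec
[6] add(0x36,0x94) = 0xca
[7] add(0x76,0x4b) = 0xc1
[8] mask-off/keep = 0x61
[9] mask-off/keep = 0xeb
[10] tail/ones = 0xffffffff
[11] tail/ones = 0xffffffff
[12] tail/ones = 0xffffffff
[13] tail/ones = 0xffffffff
[14] tail/ones = 0xffffffff
[15] tail/ones = 0xffffffff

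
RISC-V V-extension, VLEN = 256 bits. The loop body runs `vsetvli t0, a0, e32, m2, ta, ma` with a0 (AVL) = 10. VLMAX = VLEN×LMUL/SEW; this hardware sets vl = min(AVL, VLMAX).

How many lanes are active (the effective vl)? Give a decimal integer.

VLMAX = (256 × 2) / 32 = 16 lanes
vl ← min(10, 16) = 10

vl = 10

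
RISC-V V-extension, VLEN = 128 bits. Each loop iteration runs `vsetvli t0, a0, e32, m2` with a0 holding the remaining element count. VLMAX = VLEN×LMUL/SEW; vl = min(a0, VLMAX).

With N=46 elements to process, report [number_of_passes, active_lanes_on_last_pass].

[iterations, last_vl] = [6, 6]

lanes per group: 128·2/32 = 8
N=46: ⌈46/8⌉ = 6 iters; last vl = 46 − 5×8 = 6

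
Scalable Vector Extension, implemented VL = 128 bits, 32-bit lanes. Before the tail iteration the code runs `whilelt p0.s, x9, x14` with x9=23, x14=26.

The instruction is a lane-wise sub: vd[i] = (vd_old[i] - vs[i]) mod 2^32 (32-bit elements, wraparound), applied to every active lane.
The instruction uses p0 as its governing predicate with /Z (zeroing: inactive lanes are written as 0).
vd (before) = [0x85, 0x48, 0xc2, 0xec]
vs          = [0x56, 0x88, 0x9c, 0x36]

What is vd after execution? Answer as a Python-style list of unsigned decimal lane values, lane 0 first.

128-bit reg / 32-bit elem → 4 lanes
p0[j] = (23+j < 26); true for j=0..2 → 3 lanes set
[0] sub(0x85,0x56) = 0x2f
[1] sub(0x48,0x88) = 0xffffffc0
[2] sub(0xc2,0x9c) = 0x26
[3] tail/zero = 0x00

vd = [47, 4294967232, 38, 0]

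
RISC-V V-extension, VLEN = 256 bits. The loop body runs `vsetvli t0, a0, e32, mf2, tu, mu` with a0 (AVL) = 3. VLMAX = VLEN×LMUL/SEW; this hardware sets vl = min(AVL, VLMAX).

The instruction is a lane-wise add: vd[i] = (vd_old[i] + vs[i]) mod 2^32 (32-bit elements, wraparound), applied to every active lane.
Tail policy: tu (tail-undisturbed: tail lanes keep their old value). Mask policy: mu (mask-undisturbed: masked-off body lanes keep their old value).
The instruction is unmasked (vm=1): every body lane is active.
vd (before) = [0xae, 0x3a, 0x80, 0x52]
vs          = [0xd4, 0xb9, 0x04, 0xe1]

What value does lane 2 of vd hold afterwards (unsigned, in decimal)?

vd[2] = 132

lanes per group: 256·1/2/32 = 4
AVL=3 ≤ VLMAX=4, so vl = 3
[0] add(0xae,0xd4) = 0x182
[1] add(0x3a,0xb9) = 0xf3
[2] add(0x80,0x04) = 0x84
[3] tail/keep = 0x52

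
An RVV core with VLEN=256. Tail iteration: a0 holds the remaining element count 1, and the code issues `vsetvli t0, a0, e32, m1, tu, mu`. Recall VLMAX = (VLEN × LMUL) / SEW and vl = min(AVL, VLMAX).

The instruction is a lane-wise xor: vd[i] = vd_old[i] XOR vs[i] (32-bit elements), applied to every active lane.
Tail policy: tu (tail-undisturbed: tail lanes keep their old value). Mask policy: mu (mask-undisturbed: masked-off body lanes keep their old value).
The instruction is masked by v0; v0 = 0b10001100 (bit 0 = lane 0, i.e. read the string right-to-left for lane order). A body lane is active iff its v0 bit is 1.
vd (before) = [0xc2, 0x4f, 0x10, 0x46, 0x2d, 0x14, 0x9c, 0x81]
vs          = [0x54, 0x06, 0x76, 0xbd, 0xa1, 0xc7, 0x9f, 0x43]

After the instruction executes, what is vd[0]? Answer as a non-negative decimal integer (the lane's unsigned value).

lanes per group: 256·1/32 = 8
vl ← min(1, 8) = 1
lane  0: mask-off/keep ⇒ 0xc2
lane  1: tail/keep ⇒ 0x4f
lane  2: tail/keep ⇒ 0x10
lane  3: tail/keep ⇒ 0x46
lane  4: tail/keep ⇒ 0x2d
lane  5: tail/keep ⇒ 0x14
lane  6: tail/keep ⇒ 0x9c
lane  7: tail/keep ⇒ 0x81

vd[0] = 194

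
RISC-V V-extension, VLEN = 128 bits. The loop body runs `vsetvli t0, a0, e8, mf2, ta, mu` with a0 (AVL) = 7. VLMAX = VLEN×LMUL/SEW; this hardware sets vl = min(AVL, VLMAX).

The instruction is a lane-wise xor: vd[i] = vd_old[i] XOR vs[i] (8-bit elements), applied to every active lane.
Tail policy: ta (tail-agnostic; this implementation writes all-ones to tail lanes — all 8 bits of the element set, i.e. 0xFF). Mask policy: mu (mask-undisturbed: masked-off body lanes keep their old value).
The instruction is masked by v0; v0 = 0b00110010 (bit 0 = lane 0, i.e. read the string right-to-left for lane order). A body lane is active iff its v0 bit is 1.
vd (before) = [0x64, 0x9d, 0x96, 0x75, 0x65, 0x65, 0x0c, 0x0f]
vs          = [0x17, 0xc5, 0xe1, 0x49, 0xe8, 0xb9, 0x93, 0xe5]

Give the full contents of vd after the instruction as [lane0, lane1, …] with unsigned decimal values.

vd = [100, 88, 150, 117, 141, 220, 12, 255]

VLMAX = VLEN×LMUL/SEW = 128×1/2/8 = 8
vl = min(AVL, VLMAX) = min(7, 8) = 7
vd[0] mask-off/keep -> 0x64
vd[1] xor(0x9d,0xc5) -> 0x58
vd[2] mask-off/keep -> 0x96
vd[3] mask-off/keep -> 0x75
vd[4] xor(0x65,0xe8) -> 0x8d
vd[5] xor(0x65,0xb9) -> 0xdc
vd[6] mask-off/keep -> 0x0c
vd[7] tail/ones -> 0xff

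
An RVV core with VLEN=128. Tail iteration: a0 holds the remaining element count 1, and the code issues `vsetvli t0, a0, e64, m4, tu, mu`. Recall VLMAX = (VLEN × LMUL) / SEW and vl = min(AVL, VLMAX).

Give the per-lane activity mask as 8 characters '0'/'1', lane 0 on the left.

predicate = 10000000

VLMAX = (128 × 4) / 64 = 8 lanes
AVL=1 ≤ VLMAX=8, so vl = 1
bits (lane 0 leftmost): 10000000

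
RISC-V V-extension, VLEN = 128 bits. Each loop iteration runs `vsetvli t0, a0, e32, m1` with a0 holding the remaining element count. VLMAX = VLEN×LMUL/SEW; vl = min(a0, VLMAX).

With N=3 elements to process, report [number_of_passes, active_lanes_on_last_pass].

[iterations, last_vl] = [1, 3]

VLMAX = VLEN×LMUL/SEW = 128×1/32 = 4
iterations = ceil(3/4) = 1; final-pass vl = 3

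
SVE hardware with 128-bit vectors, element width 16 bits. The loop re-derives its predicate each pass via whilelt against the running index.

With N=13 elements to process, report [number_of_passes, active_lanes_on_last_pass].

lane count: 128 div 16 = 8
13 elements at 8/iter → 2 passes, remainder 5 on the last

[iterations, last_vl] = [2, 5]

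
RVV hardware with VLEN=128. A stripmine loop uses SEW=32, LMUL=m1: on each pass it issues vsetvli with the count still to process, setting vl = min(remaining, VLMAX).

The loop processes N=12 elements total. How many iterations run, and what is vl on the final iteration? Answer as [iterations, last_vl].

VLMAX = VLEN×LMUL/SEW = 128×1/32 = 4
12 elements at 4/iter → 3 passes, remainder 4 on the last

[iterations, last_vl] = [3, 4]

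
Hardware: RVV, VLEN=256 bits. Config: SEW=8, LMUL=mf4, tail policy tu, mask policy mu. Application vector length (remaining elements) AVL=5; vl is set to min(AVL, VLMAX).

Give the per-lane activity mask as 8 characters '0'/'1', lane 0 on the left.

predicate = 11111000

VLMAX = (256 × 1/4) / 8 = 8 lanes
AVL=5 ≤ VLMAX=8, so vl = 5
bits (lane 0 leftmost): 11111000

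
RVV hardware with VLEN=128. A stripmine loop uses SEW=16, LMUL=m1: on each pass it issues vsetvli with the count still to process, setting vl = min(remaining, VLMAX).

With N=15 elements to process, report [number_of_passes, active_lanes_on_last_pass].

VLMAX = (128 × 1) / 16 = 8 lanes
N=15: ⌈15/8⌉ = 2 iters; last vl = 15 − 1×8 = 7

[iterations, last_vl] = [2, 7]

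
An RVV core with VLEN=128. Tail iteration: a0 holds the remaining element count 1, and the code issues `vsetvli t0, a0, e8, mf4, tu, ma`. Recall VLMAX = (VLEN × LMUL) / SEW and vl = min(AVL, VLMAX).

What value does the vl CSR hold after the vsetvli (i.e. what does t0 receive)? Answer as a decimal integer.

lanes per group: 128·1/4/8 = 4
vl ← min(1, 4) = 1

vl = 1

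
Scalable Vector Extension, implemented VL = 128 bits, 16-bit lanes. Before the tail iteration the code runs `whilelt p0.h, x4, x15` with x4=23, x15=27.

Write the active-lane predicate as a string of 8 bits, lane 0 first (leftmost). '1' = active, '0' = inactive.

128-bit reg / 16-bit elem → 8 lanes
p0[j] = (23+j < 27); true for j=0..3 → 4 lanes set
bits (lane 0 leftmost): 11110000

predicate = 11110000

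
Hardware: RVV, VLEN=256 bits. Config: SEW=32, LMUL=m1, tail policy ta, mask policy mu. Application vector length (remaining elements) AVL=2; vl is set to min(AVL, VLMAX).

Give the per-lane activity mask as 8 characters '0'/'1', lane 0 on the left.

lanes per group: 256·1/32 = 8
vl ← min(2, 8) = 2
bits (lane 0 leftmost): 11000000

predicate = 11000000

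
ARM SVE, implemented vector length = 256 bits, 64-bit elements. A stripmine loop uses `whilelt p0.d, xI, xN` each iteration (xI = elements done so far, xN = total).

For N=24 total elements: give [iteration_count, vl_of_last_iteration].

[iterations, last_vl] = [6, 4]

lane count: 256 div 64 = 4
iterations = ceil(24/4) = 6; final-pass vl = 4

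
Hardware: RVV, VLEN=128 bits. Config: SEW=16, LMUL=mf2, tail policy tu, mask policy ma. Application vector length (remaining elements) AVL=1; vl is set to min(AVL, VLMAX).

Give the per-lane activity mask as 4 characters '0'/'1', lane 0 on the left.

predicate = 1000

VLMAX = (128 × 1/2) / 16 = 4 lanes
AVL=1 ≤ VLMAX=4, so vl = 1
bits (lane 0 leftmost): 1000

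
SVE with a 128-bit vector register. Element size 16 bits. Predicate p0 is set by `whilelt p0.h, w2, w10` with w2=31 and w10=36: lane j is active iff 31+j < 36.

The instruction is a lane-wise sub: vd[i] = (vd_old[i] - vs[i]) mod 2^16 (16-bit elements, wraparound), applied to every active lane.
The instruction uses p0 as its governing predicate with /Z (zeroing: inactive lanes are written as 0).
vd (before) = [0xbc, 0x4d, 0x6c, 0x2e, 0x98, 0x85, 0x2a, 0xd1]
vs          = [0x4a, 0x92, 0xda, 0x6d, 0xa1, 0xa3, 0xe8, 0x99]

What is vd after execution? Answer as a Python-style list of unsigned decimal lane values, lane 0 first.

register lanes = 128/16 = 8
active while 31+j < 36, i.e. j ∈ [0,5) capped at 8 ⇒ 5
  i=0: sub(0xbc,0x4a) → 114
  i=1: sub(0x4d,0x92) → 65467
  i=2: sub(0x6c,0xda) → 65426
  i=3: sub(0x2e,0x6d) → 65473
  i=4: sub(0x98,0xa1) → 65527
  i=5: tail/zero → 0
  i=6: tail/zero → 0
  i=7: tail/zero → 0

vd = [114, 65467, 65426, 65473, 65527, 0, 0, 0]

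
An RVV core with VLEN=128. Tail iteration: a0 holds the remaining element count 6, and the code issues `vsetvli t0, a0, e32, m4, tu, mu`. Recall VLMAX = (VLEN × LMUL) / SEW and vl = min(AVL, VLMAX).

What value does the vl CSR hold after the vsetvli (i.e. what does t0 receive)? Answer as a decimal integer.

vl = 6

VLMAX = VLEN×LMUL/SEW = 128×4/32 = 16
vl ← min(6, 16) = 6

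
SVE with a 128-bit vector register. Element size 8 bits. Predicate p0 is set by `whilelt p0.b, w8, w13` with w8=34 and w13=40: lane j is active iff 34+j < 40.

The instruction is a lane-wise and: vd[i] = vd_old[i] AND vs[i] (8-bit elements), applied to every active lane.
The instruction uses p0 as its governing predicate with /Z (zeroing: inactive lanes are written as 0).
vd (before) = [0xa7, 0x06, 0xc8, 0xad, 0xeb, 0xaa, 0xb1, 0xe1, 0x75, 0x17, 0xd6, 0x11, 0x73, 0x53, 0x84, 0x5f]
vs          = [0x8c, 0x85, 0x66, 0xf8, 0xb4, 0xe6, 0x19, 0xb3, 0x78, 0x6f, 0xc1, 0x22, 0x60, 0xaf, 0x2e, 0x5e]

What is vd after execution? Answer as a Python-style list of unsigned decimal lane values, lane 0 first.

register lanes = 128/8 = 16
active while 34+j < 40, i.e. j ∈ [0,6) capped at 16 ⇒ 6
lane  0: and(0xa7,0x8c) ⇒ 0x84
lane  1: and(0x06,0x85) ⇒ 0x04
lane  2: and(0xc8,0x66) ⇒ 0x40
lane  3: and(0xad,0xf8) ⇒ 0xa8
lane  4: and(0xeb,0xb4) ⇒ 0xa0
lane  5: and(0xaa,0xe6) ⇒ 0xa2
lane  6: tail/zero ⇒ 0x00
lane  7: tail/zero ⇒ 0x00
lane  8: tail/zero ⇒ 0x00
lane  9: tail/zero ⇒ 0x00
lane 10: tail/zero ⇒ 0x00
lane 11: tail/zero ⇒ 0x00
lane 12: tail/zero ⇒ 0x00
lane 13: tail/zero ⇒ 0x00
lane 14: tail/zero ⇒ 0x00
lane 15: tail/zero ⇒ 0x00

vd = [132, 4, 64, 168, 160, 162, 0, 0, 0, 0, 0, 0, 0, 0, 0, 0]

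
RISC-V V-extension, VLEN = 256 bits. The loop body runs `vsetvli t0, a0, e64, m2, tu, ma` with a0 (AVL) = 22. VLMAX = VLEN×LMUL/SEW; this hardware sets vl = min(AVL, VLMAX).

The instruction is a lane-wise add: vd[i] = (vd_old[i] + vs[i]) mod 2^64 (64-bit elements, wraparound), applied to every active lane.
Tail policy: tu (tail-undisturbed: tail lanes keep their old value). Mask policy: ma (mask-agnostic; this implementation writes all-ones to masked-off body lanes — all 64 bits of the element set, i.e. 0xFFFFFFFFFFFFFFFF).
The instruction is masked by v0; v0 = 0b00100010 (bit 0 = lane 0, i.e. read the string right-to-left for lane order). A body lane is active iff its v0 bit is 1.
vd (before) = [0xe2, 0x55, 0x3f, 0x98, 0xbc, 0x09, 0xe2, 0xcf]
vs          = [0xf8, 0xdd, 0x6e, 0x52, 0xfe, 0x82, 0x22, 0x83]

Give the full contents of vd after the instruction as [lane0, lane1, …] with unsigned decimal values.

vd = [18446744073709551615, 306, 18446744073709551615, 18446744073709551615, 18446744073709551615, 139, 18446744073709551615, 18446744073709551615]

lanes per group: 256·2/64 = 8
vl ← min(22, 8) = 8
lane  0: mask-off/ones ⇒ 0xffffffffffffffff
lane  1: add(0x55,0xdd) ⇒ 0x132
lane  2: mask-off/ones ⇒ 0xffffffffffffffff
lane  3: mask-off/ones ⇒ 0xffffffffffffffff
lane  4: mask-off/ones ⇒ 0xffffffffffffffff
lane  5: add(0x09,0x82) ⇒ 0x8b
lane  6: mask-off/ones ⇒ 0xffffffffffffffff
lane  7: mask-off/ones ⇒ 0xffffffffffffffff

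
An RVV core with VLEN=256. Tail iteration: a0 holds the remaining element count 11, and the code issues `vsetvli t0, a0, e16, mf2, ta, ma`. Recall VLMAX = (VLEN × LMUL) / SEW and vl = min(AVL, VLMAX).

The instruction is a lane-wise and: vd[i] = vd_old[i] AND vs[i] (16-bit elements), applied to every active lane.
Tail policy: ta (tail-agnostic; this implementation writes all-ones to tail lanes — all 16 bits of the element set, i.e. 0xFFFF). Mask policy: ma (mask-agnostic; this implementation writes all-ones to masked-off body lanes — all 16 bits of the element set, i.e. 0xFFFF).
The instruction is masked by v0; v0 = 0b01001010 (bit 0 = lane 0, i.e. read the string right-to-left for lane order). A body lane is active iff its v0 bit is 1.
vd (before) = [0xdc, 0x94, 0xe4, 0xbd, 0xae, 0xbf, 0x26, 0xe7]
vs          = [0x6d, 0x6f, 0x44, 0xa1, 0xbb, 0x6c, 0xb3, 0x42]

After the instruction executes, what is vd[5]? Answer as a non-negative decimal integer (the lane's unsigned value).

lanes per group: 256·1/2/16 = 8
AVL=11 > VLMAX=8, so vl = 8
[0] mask-off/ones = 0xffff
[1] and(0x94,0x6f) = 0x04
[2] mask-off/ones = 0xffff
[3] and(0xbd,0xa1) = 0xa1
[4] mask-off/ones = 0xffff
[5] mask-off/ones = 0xffff
[6] and(0x26,0xb3) = 0x22
[7] mask-off/ones = 0xffff

vd[5] = 65535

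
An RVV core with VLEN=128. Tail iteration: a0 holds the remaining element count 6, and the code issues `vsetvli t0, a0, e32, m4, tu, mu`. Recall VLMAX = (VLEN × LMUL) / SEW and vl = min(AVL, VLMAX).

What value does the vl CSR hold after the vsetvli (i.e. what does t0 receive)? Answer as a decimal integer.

vl = 6

VLMAX = VLEN×LMUL/SEW = 128×4/32 = 16
vl = min(AVL, VLMAX) = min(6, 16) = 6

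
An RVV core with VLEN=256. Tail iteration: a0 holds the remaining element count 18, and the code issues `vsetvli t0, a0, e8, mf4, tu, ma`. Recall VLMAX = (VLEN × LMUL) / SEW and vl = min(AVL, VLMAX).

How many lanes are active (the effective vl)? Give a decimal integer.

vl = 8

lanes per group: 256·1/4/8 = 8
AVL=18 > VLMAX=8, so vl = 8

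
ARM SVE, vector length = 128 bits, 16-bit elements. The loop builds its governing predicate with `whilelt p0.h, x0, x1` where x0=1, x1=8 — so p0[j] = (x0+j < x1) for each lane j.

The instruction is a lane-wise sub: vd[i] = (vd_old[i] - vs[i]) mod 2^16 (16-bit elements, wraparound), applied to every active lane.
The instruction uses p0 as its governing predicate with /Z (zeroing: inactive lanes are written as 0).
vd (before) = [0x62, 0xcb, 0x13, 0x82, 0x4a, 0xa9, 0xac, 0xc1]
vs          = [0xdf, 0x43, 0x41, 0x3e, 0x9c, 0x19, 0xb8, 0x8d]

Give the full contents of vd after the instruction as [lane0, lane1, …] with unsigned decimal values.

lane count: 128 div 16 = 8
p0[j] = (1+j < 8); true for j=0..6 → 7 lanes set
lane  0: sub(0x62,0xdf) ⇒ 0xff83
lane  1: sub(0xcb,0x43) ⇒ 0x88
lane  2: sub(0x13,0x41) ⇒ 0xffd2
lane  3: sub(0x82,0x3e) ⇒ 0x44
lane  4: sub(0x4a,0x9c) ⇒ 0xffae
lane  5: sub(0xa9,0x19) ⇒ 0x90
lane  6: sub(0xac,0xb8) ⇒ 0xfff4
lane  7: tail/zero ⇒ 0x00

vd = [65411, 136, 65490, 68, 65454, 144, 65524, 0]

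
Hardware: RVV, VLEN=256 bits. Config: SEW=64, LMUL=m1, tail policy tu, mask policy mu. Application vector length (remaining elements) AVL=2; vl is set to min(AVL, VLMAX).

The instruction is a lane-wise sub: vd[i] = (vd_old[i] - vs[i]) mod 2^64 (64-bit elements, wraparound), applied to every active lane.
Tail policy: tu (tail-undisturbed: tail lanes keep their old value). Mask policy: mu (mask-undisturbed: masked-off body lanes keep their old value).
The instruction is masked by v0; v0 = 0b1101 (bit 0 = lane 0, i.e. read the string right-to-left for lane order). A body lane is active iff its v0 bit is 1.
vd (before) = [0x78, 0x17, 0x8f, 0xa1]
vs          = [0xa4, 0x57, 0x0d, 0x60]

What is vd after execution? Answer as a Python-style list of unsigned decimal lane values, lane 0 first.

lanes per group: 256·1/64 = 4
vl = min(AVL, VLMAX) = min(2, 4) = 2
vd[0] sub(0x78,0xa4) -> 0xffffffffffffffd4
vd[1] mask-off/keep -> 0x17
vd[2] tail/keep -> 0x8f
vd[3] tail/keep -> 0xa1

vd = [18446744073709551572, 23, 143, 161]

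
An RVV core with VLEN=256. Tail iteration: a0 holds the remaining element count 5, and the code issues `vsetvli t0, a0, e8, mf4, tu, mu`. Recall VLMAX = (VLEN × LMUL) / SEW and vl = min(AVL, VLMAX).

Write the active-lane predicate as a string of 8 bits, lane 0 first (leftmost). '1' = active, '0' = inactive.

predicate = 11111000

VLMAX = VLEN×LMUL/SEW = 256×1/4/8 = 8
vl ← min(5, 8) = 5
bits (lane 0 leftmost): 11111000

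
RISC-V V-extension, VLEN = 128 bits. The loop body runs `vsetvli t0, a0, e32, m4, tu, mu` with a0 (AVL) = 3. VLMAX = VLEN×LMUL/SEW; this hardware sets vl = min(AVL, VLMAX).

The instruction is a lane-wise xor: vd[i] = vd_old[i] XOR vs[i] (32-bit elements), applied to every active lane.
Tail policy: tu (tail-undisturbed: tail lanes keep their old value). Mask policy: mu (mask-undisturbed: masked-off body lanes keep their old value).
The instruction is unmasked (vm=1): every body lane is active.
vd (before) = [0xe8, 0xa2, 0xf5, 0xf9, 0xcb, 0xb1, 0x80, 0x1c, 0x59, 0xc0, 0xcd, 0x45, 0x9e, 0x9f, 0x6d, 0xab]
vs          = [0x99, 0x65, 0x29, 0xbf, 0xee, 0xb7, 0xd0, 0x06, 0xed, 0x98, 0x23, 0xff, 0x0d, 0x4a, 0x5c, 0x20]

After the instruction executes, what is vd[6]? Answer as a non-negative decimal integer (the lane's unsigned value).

VLMAX = (128 × 4) / 32 = 16 lanes
AVL=3 ≤ VLMAX=16, so vl = 3
lane  0: xor(0xe8,0x99) ⇒ 0x71
lane  1: xor(0xa2,0x65) ⇒ 0xc7
lane  2: xor(0xf5,0x29) ⇒ 0xdc
lane  3: tail/keep ⇒ 0xf9
lane  4: tail/keep ⇒ 0xcb
lane  5: tail/keep ⇒ 0xb1
lane  6: tail/keep ⇒ 0x80
lane  7: tail/keep ⇒ 0x1c
lane  8: tail/keep ⇒ 0x59
lane  9: tail/keep ⇒ 0xc0
lane 10: tail/keep ⇒ 0xcd
lane 11: tail/keep ⇒ 0x45
lane 12: tail/keep ⇒ 0x9e
lane 13: tail/keep ⇒ 0x9f
lane 14: tail/keep ⇒ 0x6d
lane 15: tail/keep ⇒ 0xab

vd[6] = 128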